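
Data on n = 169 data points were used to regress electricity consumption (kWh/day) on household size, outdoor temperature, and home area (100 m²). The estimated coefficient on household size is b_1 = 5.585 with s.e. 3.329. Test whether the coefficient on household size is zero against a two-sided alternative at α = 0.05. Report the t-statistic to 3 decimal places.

t = 1.678

H₀: β₁ = 0 vs H₁: β₁ ≠ 0.
t = (b_1 − β₁⁰)/SE = 5.585 / 3.329 = 1.678.
df = n − k − 1 = 169 − 3 − 1 = 165.
Two-sided p ≈ 0.0953, which is ≥ 0.05, so fail to reject H₀.
The data do not give significant evidence of an association between household size and electricity consumption, after adjusting for the other predictors.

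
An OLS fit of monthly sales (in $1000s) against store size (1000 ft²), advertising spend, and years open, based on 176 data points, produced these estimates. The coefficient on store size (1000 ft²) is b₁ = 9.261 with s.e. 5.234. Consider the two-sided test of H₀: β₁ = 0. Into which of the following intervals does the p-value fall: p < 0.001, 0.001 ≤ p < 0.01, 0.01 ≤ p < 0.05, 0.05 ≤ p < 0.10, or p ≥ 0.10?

0.05 ≤ p < 0.10

t = 9.261 / 5.234 = 1.769.
df = n − k − 1 = 176 − 3 − 1 = 172.
Two-sided p = 2·P(T_{172} > |t|) ≈ 0.0786.
So 0.05 ≤ p < 0.10.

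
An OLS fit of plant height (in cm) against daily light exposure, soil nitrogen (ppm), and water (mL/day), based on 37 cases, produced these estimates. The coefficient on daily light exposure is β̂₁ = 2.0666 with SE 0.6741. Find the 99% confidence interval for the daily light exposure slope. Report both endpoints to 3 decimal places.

df = n − k − 1 = 37 − 3 − 1 = 33.
t* = t_{0.005, 33} = 2.733277.
Margin = t* × SE = 2.733277 × 0.6741 = 1.84250.
CI: 2.0666 ± 1.84250 → (0.224, 3.909).
With 99% confidence, each one-unit increase in daily light exposure is associated with a change of between 0.224 and 3.909 cm in plant height, holding the other predictors fixed.

(0.224, 3.909)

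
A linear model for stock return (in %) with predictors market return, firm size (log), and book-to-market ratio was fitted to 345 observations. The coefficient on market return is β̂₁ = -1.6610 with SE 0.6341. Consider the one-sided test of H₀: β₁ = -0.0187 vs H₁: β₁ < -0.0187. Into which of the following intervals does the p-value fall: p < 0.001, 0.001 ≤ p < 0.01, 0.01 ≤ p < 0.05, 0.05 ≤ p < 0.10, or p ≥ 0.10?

t = (-1.6610 − (-0.0187)) / 0.6341 = -2.590.
df = n − k − 1 = 345 − 3 − 1 = 341.
One-sided p = P(T_{341} < t) ≈ 0.0050.
So 0.001 ≤ p < 0.01.

0.001 ≤ p < 0.01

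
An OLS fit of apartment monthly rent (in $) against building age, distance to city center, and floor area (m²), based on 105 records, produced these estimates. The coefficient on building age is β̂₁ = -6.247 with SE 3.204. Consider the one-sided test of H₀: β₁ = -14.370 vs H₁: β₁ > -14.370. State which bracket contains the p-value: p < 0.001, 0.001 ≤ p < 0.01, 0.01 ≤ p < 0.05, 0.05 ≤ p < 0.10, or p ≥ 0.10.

0.001 ≤ p < 0.01

t = (-6.247 − (-14.370)) / 3.204 = 2.535.
df = n − k − 1 = 105 − 3 − 1 = 101.
One-sided p = P(T_{101} > t) ≈ 0.0064.
So 0.001 ≤ p < 0.01.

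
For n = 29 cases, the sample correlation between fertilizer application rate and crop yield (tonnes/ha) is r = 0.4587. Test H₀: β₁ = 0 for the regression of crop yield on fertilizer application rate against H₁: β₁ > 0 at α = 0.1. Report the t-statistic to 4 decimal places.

t = 2.6823

t = r·√(n − 2)/√(1 − r²) = 0.4587·√27/√0.789594 = 2.6823.
df = n − 2 = 27.
One-sided p ≈ 0.0062, which is < 0.1, so reject H₀.
There is evidence of a linear association between fertilizer application rate and crop yield.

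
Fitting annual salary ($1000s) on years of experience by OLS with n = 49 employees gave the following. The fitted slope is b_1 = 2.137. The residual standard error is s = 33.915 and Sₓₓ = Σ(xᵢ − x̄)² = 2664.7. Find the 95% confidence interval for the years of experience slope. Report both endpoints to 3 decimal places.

(0.815, 3.459)

SE(b_1) = s/√Sₓₓ = 33.915/√2664.7 = 0.657003.
df = n − 2 = 47.
t* = t_{0.025, 47} = 2.011741.
Margin = t* × SE = 2.011741 × 0.657003 = 1.32172.
CI: 2.137 ± 1.32172 → (0.815, 3.459).
With 95% confidence, each one-unit increase in years of experience is associated with a change of between 0.815 and 3.459 $1000s in annual salary.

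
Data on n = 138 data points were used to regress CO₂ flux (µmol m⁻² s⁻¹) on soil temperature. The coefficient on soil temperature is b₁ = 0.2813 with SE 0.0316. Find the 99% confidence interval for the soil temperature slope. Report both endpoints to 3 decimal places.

(0.199, 0.364)

df = n − 2 = 138 − 2 = 136.
t* = t_{0.005, 136} = 2.612463.
Margin = t* × SE = 2.612463 × 0.0316 = 0.08255.
CI: 0.2813 ± 0.08255 → (0.199, 0.364).
With 99% confidence, each one-unit increase in soil temperature is associated with a change of between 0.199 and 0.364 µmol m⁻² s⁻¹ in CO₂ flux.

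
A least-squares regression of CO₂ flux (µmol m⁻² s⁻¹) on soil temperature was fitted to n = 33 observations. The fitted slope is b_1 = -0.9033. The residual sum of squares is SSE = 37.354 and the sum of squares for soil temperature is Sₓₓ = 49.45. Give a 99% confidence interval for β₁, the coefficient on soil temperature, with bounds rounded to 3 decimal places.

MSE = SSE/(n − 2) = 37.354/31 = 1.20497.
SE(b_1) = √(MSE/Sₓₓ) = √(1.20497/49.45) = 0.156101.
df = n − 2 = 31.
t* = t_{0.005, 31} = 2.744042.
Margin = t* × SE = 2.744042 × 0.156101 = 0.42835.
CI: -0.9033 ± 0.42835 → (-1.332, -0.475).
With 99% confidence, each one-unit increase in soil temperature is associated with a change of between -1.332 and -0.475 µmol m⁻² s⁻¹ in CO₂ flux.

(-1.332, -0.475)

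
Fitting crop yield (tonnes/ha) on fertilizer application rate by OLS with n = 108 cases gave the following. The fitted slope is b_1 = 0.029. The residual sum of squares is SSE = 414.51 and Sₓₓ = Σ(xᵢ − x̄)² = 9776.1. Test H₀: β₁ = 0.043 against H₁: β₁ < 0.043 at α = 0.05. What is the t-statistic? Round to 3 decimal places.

MSE = SSE/(n − 2) = 414.51/106 = 3.91047.
SE(b_1) = √(MSE/Sₓₓ) = √(3.91047/9776.1) = 0.0200001.
t = (0.029 − 0.043) / 0.0200001 = -0.700.
df = n − 2 = 106.
One-sided p ≈ 0.2427, which is ≥ 0.05, so fail to reject H₀.
The data do not give significant evidence that the true slope on fertilizer application rate is below 0.043 tonnes/ha per unit.

t = -0.700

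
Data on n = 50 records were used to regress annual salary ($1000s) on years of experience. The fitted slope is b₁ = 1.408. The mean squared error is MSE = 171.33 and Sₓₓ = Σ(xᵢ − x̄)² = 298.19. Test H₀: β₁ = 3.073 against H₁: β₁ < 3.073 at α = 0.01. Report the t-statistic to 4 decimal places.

SE(b₁) = √(MSE/Sₓₓ) = √(171.33/298.19) = 0.758002.
t = (1.408 − 3.073) / 0.758002 = -2.1966.
df = n − 2 = 48.
One-sided p ≈ 0.0165, which is ≥ 0.01, so fail to reject H₀.
The data do not give significant evidence that the true slope on years of experience is below 3.073 $1000s per unit.

t = -2.1966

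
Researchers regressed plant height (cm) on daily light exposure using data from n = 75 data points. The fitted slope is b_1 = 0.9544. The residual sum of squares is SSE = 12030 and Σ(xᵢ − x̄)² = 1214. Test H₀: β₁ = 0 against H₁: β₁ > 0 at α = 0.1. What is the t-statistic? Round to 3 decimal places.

t = 2.590

MSE = SSE/(n − 2) = 12030/73 = 164.795.
SE(b_1) = √(MSE/Sₓₓ) = √(164.795/1214) = 0.368436.
t = 0.9544 / 0.368436 = 2.590.
df = n − 2 = 73.
One-sided p ≈ 0.0058, which is < 0.1, so reject H₀.
There is evidence that the true slope on daily light exposure is positive.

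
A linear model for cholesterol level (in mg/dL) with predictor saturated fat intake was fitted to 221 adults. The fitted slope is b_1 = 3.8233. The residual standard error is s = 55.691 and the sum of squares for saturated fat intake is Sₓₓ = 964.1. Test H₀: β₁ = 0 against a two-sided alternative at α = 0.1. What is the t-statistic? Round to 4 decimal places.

SE(b_1) = s/√Sₓₓ = 55.691/√964.1 = 1.79359.
t = 3.8233 / 1.79359 = 2.1316.
df = n − 2 = 219.
Two-sided p ≈ 0.0342, which is < 0.1, so reject H₀.
There is evidence that saturated fat intake is associated with cholesterol level.

t = 2.1316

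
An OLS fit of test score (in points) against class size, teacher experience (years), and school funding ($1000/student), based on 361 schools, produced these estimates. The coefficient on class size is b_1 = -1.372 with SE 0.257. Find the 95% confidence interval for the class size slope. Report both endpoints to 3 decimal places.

(-1.877, -0.867)

df = n − k − 1 = 361 − 3 − 1 = 357.
t* = t_{0.025, 357} = 1.966631.
Margin = t* × SE = 1.966631 × 0.257 = 0.50542.
CI: -1.372 ± 0.50542 → (-1.877, -0.867).
With 95% confidence, each one-unit increase in class size is associated with a change of between -1.877 and -0.867 points in test score, holding the other predictors fixed.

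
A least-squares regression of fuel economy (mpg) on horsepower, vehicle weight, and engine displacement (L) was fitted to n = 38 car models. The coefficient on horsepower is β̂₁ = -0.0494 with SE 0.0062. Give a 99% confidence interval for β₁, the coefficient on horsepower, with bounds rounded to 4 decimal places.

(-0.0663, -0.0325)

df = n − k − 1 = 38 − 3 − 1 = 34.
t* = t_{0.005, 34} = 2.728394.
Margin = t* × SE = 2.728394 × 0.0062 = 0.016916.
CI: -0.0494 ± 0.016916 → (-0.0663, -0.0325).
With 99% confidence, each one-unit increase in horsepower is associated with a change of between -0.0663 and -0.0325 mpg in fuel economy, holding the other predictors fixed.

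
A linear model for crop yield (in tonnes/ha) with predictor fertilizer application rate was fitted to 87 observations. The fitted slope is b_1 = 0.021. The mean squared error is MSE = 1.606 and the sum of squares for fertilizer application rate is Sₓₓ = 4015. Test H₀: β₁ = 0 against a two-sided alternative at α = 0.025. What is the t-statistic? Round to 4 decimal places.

SE(b_1) = √(MSE/Sₓₓ) = √(1.606/4015) = 0.02.
t = 0.021 / 0.02 = 1.0500.
df = n − 2 = 85.
Two-sided p ≈ 0.2967, which is ≥ 0.025, so fail to reject H₀.
The data do not give significant evidence of an association between fertilizer application rate and crop yield.

t = 1.0500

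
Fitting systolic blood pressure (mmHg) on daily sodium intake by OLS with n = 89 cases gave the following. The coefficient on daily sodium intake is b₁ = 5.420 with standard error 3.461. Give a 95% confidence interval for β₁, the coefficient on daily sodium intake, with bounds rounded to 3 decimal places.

(-1.459, 12.299)

df = n − 2 = 89 − 2 = 87.
t* = t_{0.025, 87} = 1.987608.
Margin = t* × SE = 1.987608 × 3.461 = 6.87911.
CI: 5.420 ± 6.87911 → (-1.459, 12.299).
With 95% confidence, each one-unit increase in daily sodium intake is associated with a change of between -1.459 and 12.299 mmHg in systolic blood pressure.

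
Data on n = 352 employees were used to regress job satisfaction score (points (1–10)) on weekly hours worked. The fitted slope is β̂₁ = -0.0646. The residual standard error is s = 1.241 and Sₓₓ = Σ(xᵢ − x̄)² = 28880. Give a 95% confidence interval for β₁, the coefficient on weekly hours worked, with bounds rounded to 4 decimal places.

SE(β̂₁) = s/√Sₓₓ = 1.241/√28880 = 0.00730253.
df = n − 2 = 350.
t* = t_{0.025, 350} = 1.966765.
Margin = t* × SE = 1.966765 × 0.00730253 = 0.014362.
CI: -0.0646 ± 0.014362 → (-0.0790, -0.0502).
With 95% confidence, each one-unit increase in weekly hours worked is associated with a change of between -0.0790 and -0.0502 points (1–10) in job satisfaction score.

(-0.0790, -0.0502)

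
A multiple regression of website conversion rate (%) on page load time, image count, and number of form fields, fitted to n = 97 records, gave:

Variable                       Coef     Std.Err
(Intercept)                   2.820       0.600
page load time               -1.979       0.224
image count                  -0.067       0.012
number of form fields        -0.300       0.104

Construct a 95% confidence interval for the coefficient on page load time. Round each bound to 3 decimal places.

(-2.424, -1.534)

Read off: b = -1.979, SE = 0.224 for page load time.
df = n − k − 1 = 97 − 3 − 1 = 93.
t* = t_{0.025, 93} = 1.985802.
Margin = t* × SE = 1.985802 × 0.224 = 0.44482.
CI: -1.979 ± 0.44482 → (-2.424, -1.534).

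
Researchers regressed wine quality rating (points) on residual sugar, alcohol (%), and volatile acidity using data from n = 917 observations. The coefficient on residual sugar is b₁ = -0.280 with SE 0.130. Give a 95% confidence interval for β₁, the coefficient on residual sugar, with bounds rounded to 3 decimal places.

(-0.535, -0.025)

df = n − k − 1 = 917 − 3 − 1 = 913.
t* = t_{0.025, 913} = 1.962566.
Margin = t* × SE = 1.962566 × 0.130 = 0.25513.
CI: -0.280 ± 0.25513 → (-0.535, -0.025).
With 95% confidence, each one-unit increase in residual sugar is associated with a change of between -0.535 and -0.025 points in wine quality rating, holding the other predictors fixed.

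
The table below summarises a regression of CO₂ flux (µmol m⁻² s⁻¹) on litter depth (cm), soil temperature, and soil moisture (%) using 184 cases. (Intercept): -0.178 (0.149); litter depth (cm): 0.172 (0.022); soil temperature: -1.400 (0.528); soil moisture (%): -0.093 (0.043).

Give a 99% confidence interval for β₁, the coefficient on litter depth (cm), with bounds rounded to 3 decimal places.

Read off: b = 0.172, SE = 0.022 for litter depth (cm).
df = n − k − 1 = 184 − 3 − 1 = 180.
t* = t_{0.005, 180} = 2.603418.
Margin = t* × SE = 2.603418 × 0.022 = 0.05728.
CI: 0.172 ± 0.05728 → (0.115, 0.229).

(0.115, 0.229)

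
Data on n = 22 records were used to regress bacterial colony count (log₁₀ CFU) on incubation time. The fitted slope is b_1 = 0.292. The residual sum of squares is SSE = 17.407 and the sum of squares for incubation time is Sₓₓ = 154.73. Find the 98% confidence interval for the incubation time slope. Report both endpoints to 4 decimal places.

MSE = SSE/(n − 2) = 17.407/20 = 0.87035.
SE(b_1) = √(MSE/Sₓₓ) = √(0.87035/154.73) = 0.0749997.
df = n − 2 = 20.
t* = t_{0.01, 20} = 2.527977.
Margin = t* × SE = 2.527977 × 0.0749997 = 0.189598.
CI: 0.292 ± 0.189598 → (0.1024, 0.4816).
With 98% confidence, each one-unit increase in incubation time is associated with a change of between 0.1024 and 0.4816 log₁₀ CFU in bacterial colony count.

(0.1024, 0.4816)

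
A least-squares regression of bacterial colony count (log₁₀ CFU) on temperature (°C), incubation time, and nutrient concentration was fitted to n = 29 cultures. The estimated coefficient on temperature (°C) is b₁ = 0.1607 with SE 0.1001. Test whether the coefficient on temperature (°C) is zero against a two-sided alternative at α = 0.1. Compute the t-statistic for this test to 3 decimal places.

H₀: β₁ = 0 vs H₁: β₁ ≠ 0.
t = (b₁ − β₁⁰)/SE = 0.1607 / 0.1001 = 1.605.
df = n − k − 1 = 29 − 3 − 1 = 25.
Two-sided p ≈ 0.1210, which is ≥ 0.1, so fail to reject H₀.
The data do not give significant evidence of an association between temperature (°C) and bacterial colony count, after adjusting for the other predictors.

t = 1.605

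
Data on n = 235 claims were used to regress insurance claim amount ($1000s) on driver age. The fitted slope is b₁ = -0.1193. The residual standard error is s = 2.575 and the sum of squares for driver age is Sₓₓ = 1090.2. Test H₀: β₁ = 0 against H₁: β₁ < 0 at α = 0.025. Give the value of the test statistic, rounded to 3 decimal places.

SE(b₁) = s/√Sₓₓ = 2.575/√1090.2 = 0.0779873.
t = -0.1193 / 0.0779873 = -1.530.
df = n − 2 = 233.
One-sided p ≈ 0.0637, which is ≥ 0.025, so fail to reject H₀.
The data do not give significant evidence that the true slope on driver age is negative.

t = -1.530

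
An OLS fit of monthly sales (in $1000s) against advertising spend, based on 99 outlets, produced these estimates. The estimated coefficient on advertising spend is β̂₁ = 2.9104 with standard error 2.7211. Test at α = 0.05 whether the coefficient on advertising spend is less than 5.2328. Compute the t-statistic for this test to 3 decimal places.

H₀: β₁ = 5.2328 vs H₁: β₁ < 5.2328.
t = (β̂₁ − β₁⁰)/SE = (2.9104 − 5.2328) / 2.7211 = -0.853.
df = n − 2 = 99 − 2 = 97.
One-sided p ≈ 0.1977, which is ≥ 0.05, so fail to reject H₀.
The data do not give significant evidence that the true slope on advertising spend is below 5.2328 $1000s per unit.

t = -0.853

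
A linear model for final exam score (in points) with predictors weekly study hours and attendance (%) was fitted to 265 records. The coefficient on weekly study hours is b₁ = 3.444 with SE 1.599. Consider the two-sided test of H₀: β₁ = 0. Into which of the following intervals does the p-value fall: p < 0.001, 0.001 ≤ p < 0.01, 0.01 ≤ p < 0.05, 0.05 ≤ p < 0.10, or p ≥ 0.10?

t = 3.444 / 1.599 = 2.154.
df = n − k − 1 = 265 − 2 − 1 = 262.
Two-sided p = 2·P(T_{262} > |t|) ≈ 0.0322.
So 0.01 ≤ p < 0.05.

0.01 ≤ p < 0.05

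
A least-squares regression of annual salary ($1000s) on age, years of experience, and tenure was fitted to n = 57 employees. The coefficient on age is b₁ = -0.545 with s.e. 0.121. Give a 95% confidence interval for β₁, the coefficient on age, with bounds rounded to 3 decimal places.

(-0.788, -0.302)

df = n − k − 1 = 57 − 3 − 1 = 53.
t* = t_{0.025, 53} = 2.005746.
Margin = t* × SE = 2.005746 × 0.121 = 0.24270.
CI: -0.545 ± 0.24270 → (-0.788, -0.302).
With 95% confidence, each one-unit increase in age is associated with a change of between -0.788 and -0.302 $1000s in annual salary, holding the other predictors fixed.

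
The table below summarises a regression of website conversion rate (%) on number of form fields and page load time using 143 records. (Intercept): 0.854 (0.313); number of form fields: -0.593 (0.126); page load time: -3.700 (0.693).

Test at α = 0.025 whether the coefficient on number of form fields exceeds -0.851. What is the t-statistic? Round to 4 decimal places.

t = 2.0476

Read off: b = -0.593, SE = 0.126 for number of form fields.
H₀: β₁ = -0.851 vs H₁: β₁ > -0.851.
t = (-0.593 − (-0.851)) / 0.126 = 2.0476.
df = n − k − 1 = 143 − 2 − 1 = 140.
One-sided p ≈ 0.0212, which is < 0.025, so reject H₀.
There is evidence that the true slope on number of form fields exceeds -0.851 % per unit, holding the other predictors fixed.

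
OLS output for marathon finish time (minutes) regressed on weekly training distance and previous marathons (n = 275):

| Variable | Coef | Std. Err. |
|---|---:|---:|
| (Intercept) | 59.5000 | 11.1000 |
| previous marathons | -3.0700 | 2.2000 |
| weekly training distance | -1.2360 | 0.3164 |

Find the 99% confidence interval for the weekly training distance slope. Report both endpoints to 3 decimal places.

Read off: b = -1.2360, SE = 0.3164 for weekly training distance.
df = n − k − 1 = 275 − 2 − 1 = 272.
t* = t_{0.005, 272} = 2.594025.
Margin = t* × SE = 2.594025 × 0.3164 = 0.82075.
CI: -1.2360 ± 0.82075 → (-2.057, -0.415).

(-2.057, -0.415)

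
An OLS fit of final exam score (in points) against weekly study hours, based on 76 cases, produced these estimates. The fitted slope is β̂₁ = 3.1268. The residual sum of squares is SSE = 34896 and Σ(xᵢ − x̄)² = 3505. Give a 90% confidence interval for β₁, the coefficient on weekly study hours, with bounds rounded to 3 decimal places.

(2.516, 3.738)

MSE = SSE/(n − 2) = 34896/74 = 471.568.
SE(β̂₁) = √(MSE/Sₓₓ) = √(471.568/3505) = 0.366799.
df = n − 2 = 74.
t* = t_{0.05, 74} = 1.665707.
Margin = t* × SE = 1.665707 × 0.366799 = 0.61098.
CI: 3.1268 ± 0.61098 → (2.516, 3.738).
With 90% confidence, each one-unit increase in weekly study hours is associated with a change of between 2.516 and 3.738 points in final exam score.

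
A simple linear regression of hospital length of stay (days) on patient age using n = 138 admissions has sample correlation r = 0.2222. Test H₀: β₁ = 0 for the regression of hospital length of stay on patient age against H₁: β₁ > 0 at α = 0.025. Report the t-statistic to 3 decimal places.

t = 2.658

t = r·√(n − 2)/√(1 − r²) = 0.2222·√136/√0.950627 = 2.658.
df = n − 2 = 136.
One-sided p ≈ 0.0044, which is < 0.025, so reject H₀.
There is evidence of a linear association between patient age and hospital length of stay.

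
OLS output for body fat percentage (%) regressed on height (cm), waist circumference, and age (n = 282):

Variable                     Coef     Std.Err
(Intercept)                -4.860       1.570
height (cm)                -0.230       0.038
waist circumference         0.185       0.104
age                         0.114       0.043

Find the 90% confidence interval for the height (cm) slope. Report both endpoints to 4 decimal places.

(-0.2927, -0.1673)

Read off: b = -0.230, SE = 0.038 for height (cm).
df = n − k − 1 = 282 − 3 − 1 = 278.
t* = t_{0.05, 278} = 1.650353.
Margin = t* × SE = 1.650353 × 0.038 = 0.062713.
CI: -0.230 ± 0.062713 → (-0.2927, -0.1673).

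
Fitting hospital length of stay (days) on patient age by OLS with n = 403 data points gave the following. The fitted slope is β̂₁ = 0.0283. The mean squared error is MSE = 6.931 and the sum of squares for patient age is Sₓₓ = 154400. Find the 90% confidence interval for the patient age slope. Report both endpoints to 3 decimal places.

(0.017, 0.039)

SE(β̂₁) = √(MSE/Sₓₓ) = √(6.931/154400) = 0.00669999.
df = n − 2 = 401.
t* = t_{0.05, 401} = 1.648662.
Margin = t* × SE = 1.648662 × 0.00669999 = 0.01105.
CI: 0.0283 ± 0.01105 → (0.017, 0.039).
With 90% confidence, each one-unit increase in patient age is associated with a change of between 0.017 and 0.039 days in hospital length of stay.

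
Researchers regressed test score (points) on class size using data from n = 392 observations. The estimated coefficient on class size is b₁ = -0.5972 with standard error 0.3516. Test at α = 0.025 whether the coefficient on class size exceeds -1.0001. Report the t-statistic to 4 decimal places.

H₀: β₁ = -1.0001 vs H₁: β₁ > -1.0001.
t = (b₁ − β₁⁰)/SE = (-0.5972 − (-1.0001)) / 0.3516 = 1.1459.
df = n − 2 = 392 − 2 = 390.
One-sided p ≈ 0.1263, which is ≥ 0.025, so fail to reject H₀.
The data do not give significant evidence that the true slope on class size exceeds -1.0001 points per unit.

t = 1.1459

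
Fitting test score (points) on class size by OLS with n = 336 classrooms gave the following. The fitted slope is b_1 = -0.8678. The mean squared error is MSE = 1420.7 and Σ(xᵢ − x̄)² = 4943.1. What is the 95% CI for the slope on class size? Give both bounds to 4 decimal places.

SE(b_1) = √(MSE/Sₓₓ) = √(1420.7/4943.1) = 0.536107.
df = n − 2 = 334.
t* = t_{0.025, 334} = 1.967092.
Margin = t* × SE = 1.967092 × 0.536107 = 1.054572.
CI: -0.8678 ± 1.054572 → (-1.9224, 0.1868).
With 95% confidence, each one-unit increase in class size is associated with a change of between -1.9224 and 0.1868 points in test score.

(-1.9224, 0.1868)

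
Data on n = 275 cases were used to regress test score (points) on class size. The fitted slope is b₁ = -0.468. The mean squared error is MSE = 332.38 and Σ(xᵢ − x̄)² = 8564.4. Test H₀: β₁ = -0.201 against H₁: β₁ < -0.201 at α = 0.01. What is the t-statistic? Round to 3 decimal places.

SE(b₁) = √(MSE/Sₓₓ) = √(332.38/8564.4) = 0.197001.
t = (-0.468 − (-0.201)) / 0.197001 = -1.355.
df = n − 2 = 273.
One-sided p ≈ 0.0882, which is ≥ 0.01, so fail to reject H₀.
The data do not give significant evidence that the true slope on class size is below -0.201 points per unit.

t = -1.355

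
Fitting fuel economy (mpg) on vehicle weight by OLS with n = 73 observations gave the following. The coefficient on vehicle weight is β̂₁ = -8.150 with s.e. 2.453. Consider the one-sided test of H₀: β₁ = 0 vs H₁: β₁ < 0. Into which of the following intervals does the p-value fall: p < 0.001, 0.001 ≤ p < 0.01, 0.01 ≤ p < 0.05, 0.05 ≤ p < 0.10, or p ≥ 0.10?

p < 0.001

t = -8.150 / 2.453 = -3.322.
df = n − 2 = 73 − 2 = 71.
One-sided p = P(T_{71} < t) ≈ 0.0007.
So p < 0.001.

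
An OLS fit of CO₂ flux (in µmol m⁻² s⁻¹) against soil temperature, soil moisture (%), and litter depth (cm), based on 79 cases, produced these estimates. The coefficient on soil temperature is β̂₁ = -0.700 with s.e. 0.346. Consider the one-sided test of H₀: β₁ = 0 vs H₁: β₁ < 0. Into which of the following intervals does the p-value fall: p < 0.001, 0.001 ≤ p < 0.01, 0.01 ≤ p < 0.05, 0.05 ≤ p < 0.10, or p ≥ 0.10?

t = -0.700 / 0.346 = -2.023.
df = n − k − 1 = 79 − 3 − 1 = 75.
One-sided p = P(T_{75} < t) ≈ 0.0233.
So 0.01 ≤ p < 0.05.

0.01 ≤ p < 0.05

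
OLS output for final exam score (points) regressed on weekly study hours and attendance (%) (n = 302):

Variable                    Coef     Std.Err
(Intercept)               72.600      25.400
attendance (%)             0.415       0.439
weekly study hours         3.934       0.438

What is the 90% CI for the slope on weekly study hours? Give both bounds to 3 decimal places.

(3.211, 4.657)

Read off: b = 3.934, SE = 0.438 for weekly study hours.
df = n − k − 1 = 302 − 2 − 1 = 299.
t* = t_{0.05, 299} = 1.649966.
Margin = t* × SE = 1.649966 × 0.438 = 0.72269.
CI: 3.934 ± 0.72269 → (3.211, 4.657).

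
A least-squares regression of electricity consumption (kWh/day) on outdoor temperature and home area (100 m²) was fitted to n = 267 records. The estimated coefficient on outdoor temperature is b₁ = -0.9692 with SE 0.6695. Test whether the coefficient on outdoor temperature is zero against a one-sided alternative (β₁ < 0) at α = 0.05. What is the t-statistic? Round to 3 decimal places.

H₀: β₁ = 0 vs H₁: β₁ < 0.
t = (b₁ − β₁⁰)/SE = -0.9692 / 0.6695 = -1.448.
df = n − k − 1 = 267 − 2 − 1 = 264.
One-sided p ≈ 0.0745, which is ≥ 0.05, so fail to reject H₀.
The data do not give significant evidence that the true slope on outdoor temperature is negative, holding the other predictors fixed.

t = -1.448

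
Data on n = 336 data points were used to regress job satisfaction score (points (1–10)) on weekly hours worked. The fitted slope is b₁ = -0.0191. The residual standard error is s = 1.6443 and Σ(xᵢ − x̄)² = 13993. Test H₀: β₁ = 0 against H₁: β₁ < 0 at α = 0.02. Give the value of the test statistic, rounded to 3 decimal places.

SE(b₁) = s/√Sₓₓ = 1.6443/√13993 = 0.0139003.
t = -0.0191 / 0.0139003 = -1.374.
df = n − 2 = 334.
One-sided p ≈ 0.0852, which is ≥ 0.02, so fail to reject H₀.
The data do not give significant evidence that the true slope on weekly hours worked is negative.

t = -1.374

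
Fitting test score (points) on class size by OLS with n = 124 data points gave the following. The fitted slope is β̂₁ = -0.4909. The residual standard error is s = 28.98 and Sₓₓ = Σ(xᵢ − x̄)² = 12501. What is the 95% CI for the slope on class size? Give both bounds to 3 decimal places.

SE(β̂₁) = s/√Sₓₓ = 28.98/√12501 = 0.259195.
df = n − 2 = 122.
t* = t_{0.025, 122} = 1.9796.
Margin = t* × SE = 1.9796 × 0.259195 = 0.51310.
CI: -0.4909 ± 0.51310 → (-1.004, 0.022).
With 95% confidence, each one-unit increase in class size is associated with a change of between -1.004 and 0.022 points in test score.

(-1.004, 0.022)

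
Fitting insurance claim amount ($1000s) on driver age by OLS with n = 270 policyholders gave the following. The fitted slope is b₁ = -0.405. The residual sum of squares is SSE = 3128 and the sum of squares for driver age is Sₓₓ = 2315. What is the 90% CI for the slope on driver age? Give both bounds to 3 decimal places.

MSE = SSE/(n − 2) = 3128/268 = 11.6716.
SE(b₁) = √(MSE/Sₓₓ) = √(11.6716/2315) = 0.0710053.
df = n − 2 = 268.
t* = t_{0.05, 268} = 1.650559.
Margin = t* × SE = 1.650559 × 0.0710053 = 0.11720.
CI: -0.405 ± 0.11720 → (-0.522, -0.288).
With 90% confidence, each one-unit increase in driver age is associated with a change of between -0.522 and -0.288 $1000s in insurance claim amount.

(-0.522, -0.288)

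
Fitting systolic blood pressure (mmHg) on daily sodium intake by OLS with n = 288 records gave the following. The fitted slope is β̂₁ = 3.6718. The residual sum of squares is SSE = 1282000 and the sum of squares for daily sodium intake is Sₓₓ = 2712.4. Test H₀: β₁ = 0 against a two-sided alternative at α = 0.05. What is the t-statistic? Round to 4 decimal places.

MSE = SSE/(n − 2) = 1282000/286 = 4482.52.
SE(β̂₁) = √(MSE/Sₓₓ) = √(4482.52/2712.4) = 1.28554.
t = 3.6718 / 1.28554 = 2.8562.
df = n − 2 = 286.
Two-sided p ≈ 0.0046, which is < 0.05, so reject H₀.
There is evidence that daily sodium intake is associated with systolic blood pressure.

t = 2.8562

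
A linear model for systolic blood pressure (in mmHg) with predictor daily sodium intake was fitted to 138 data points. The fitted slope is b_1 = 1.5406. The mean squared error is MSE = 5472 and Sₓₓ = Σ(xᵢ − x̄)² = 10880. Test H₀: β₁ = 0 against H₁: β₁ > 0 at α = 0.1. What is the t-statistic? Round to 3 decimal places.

t = 2.172

SE(b_1) = √(MSE/Sₓₓ) = √(5472/10880) = 0.709183.
t = 1.5406 / 0.709183 = 2.172.
df = n − 2 = 136.
One-sided p ≈ 0.0158, which is < 0.1, so reject H₀.
There is evidence that the true slope on daily sodium intake is positive.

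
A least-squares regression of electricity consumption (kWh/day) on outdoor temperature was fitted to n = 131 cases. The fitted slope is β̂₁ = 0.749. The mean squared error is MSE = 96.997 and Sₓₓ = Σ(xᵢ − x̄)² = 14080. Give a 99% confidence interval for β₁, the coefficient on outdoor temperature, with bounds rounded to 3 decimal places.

SE(β̂₁) = √(MSE/Sₓₓ) = √(96.997/14080) = 0.0829999.
df = n − 2 = 129.
t* = t_{0.005, 129} = 2.614479.
Margin = t* × SE = 2.614479 × 0.0829999 = 0.21700.
CI: 0.749 ± 0.21700 → (0.532, 0.966).
With 99% confidence, each one-unit increase in outdoor temperature is associated with a change of between 0.532 and 0.966 kWh/day in electricity consumption.

(0.532, 0.966)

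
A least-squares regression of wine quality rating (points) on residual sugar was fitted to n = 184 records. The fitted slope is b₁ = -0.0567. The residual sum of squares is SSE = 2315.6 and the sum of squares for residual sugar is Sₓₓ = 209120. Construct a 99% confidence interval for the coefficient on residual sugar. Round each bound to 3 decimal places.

MSE = SSE/(n − 2) = 2315.6/182 = 12.7231.
SE(b₁) = √(MSE/Sₓₓ) = √(12.7231/209120) = 0.00780007.
df = n − 2 = 182.
t* = t_{0.005, 182} = 2.603112.
Margin = t* × SE = 2.603112 × 0.00780007 = 0.02030.
CI: -0.0567 ± 0.02030 → (-0.077, -0.036).
With 99% confidence, each one-unit increase in residual sugar is associated with a change of between -0.077 and -0.036 points in wine quality rating.

(-0.077, -0.036)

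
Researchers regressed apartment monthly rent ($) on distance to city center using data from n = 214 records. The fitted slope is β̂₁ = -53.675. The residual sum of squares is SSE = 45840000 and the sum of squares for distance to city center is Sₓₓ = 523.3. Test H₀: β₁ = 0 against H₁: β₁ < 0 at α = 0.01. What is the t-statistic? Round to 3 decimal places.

MSE = SSE/(n − 2) = 45840000/212 = 216226.
SE(β̂₁) = √(MSE/Sₓₓ) = √(216226/523.3) = 20.3273.
t = -53.675 / 20.3273 = -2.641.
df = n − 2 = 212.
One-sided p ≈ 0.0044, which is < 0.01, so reject H₀.
There is evidence that the true slope on distance to city center is negative.

t = -2.641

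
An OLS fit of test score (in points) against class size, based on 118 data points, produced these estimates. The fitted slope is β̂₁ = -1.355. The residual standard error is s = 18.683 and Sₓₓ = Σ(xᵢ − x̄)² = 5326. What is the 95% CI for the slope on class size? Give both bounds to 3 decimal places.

SE(β̂₁) = s/√Sₓₓ = 18.683/√5326 = 0.256004.
df = n − 2 = 116.
t* = t_{0.025, 116} = 1.980626.
Margin = t* × SE = 1.980626 × 0.256004 = 0.50705.
CI: -1.355 ± 0.50705 → (-1.862, -0.848).
With 95% confidence, each one-unit increase in class size is associated with a change of between -1.862 and -0.848 points in test score.

(-1.862, -0.848)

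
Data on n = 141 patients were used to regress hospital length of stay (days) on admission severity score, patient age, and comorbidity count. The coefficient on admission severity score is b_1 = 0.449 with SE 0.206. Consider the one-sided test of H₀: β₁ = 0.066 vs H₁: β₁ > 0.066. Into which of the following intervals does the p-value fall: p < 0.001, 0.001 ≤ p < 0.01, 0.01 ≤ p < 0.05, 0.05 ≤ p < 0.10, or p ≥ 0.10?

0.01 ≤ p < 0.05

t = (0.449 − 0.066) / 0.206 = 1.859.
df = n − k − 1 = 141 − 3 − 1 = 137.
One-sided p = P(T_{137} > t) ≈ 0.0326.
So 0.01 ≤ p < 0.05.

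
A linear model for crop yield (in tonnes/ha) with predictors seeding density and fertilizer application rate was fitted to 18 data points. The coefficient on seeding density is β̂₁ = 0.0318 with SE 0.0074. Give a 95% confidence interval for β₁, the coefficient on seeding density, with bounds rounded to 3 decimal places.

df = n − k − 1 = 18 − 2 − 1 = 15.
t* = t_{0.025, 15} = 2.13145.
Margin = t* × SE = 2.13145 × 0.0074 = 0.01577.
CI: 0.0318 ± 0.01577 → (0.016, 0.048).
With 95% confidence, each one-unit increase in seeding density is associated with a change of between 0.016 and 0.048 tonnes/ha in crop yield, holding the other predictors fixed.

(0.016, 0.048)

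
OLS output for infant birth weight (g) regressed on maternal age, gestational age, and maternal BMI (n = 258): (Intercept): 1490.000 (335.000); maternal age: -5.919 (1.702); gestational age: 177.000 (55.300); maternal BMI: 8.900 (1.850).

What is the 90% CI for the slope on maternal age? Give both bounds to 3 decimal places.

(-8.729, -3.109)

Read off: b = -5.919, SE = 1.702 for maternal age.
df = n − k − 1 = 258 − 3 − 1 = 254.
t* = t_{0.05, 254} = 1.650875.
Margin = t* × SE = 1.650875 × 1.702 = 2.80979.
CI: -5.919 ± 2.80979 → (-8.729, -3.109).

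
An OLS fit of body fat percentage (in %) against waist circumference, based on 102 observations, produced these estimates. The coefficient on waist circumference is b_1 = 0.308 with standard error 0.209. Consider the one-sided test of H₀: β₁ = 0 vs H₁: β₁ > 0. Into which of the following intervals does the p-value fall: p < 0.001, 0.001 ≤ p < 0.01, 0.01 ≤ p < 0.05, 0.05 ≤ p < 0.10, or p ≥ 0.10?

0.05 ≤ p < 0.10

t = 0.308 / 0.209 = 1.474.
df = n − 2 = 102 − 2 = 100.
One-sided p = P(T_{100} > t) ≈ 0.0719.
So 0.05 ≤ p < 0.10.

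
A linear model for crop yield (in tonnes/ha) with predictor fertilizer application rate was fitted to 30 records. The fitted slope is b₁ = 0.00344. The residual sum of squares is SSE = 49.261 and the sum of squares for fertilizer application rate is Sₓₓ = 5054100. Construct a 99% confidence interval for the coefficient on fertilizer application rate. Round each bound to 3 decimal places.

(0.002, 0.005)

MSE = SSE/(n − 2) = 49.261/28 = 1.75932.
SE(b₁) = √(MSE/Sₓₓ) = √(1.75932/5054100) = 0.000589998.
df = n − 2 = 28.
t* = t_{0.005, 28} = 2.763262.
Margin = t* × SE = 2.763262 × 0.000589998 = 0.00163.
CI: 0.00344 ± 0.00163 → (0.002, 0.005).
With 99% confidence, each one-unit increase in fertilizer application rate is associated with a change of between 0.002 and 0.005 tonnes/ha in crop yield.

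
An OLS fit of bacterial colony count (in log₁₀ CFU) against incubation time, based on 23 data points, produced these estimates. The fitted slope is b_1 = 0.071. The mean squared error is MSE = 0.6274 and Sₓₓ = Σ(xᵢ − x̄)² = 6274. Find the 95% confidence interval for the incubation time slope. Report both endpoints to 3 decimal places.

(0.050, 0.092)

SE(b_1) = √(MSE/Sₓₓ) = √(0.6274/6274) = 0.01.
df = n − 2 = 21.
t* = t_{0.025, 21} = 2.079614.
Margin = t* × SE = 2.079614 × 0.01 = 0.02080.
CI: 0.071 ± 0.02080 → (0.050, 0.092).
With 95% confidence, each one-unit increase in incubation time is associated with a change of between 0.050 and 0.092 log₁₀ CFU in bacterial colony count.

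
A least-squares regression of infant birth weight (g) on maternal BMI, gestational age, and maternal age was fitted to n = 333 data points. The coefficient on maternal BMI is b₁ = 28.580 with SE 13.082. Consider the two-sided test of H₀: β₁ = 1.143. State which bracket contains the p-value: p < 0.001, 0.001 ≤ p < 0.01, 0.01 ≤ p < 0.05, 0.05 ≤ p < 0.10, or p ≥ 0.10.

t = (28.580 − 1.143) / 13.082 = 2.097.
df = n − k − 1 = 333 − 3 − 1 = 329.
Two-sided p = 2·P(T_{329} > |t|) ≈ 0.0367.
So 0.01 ≤ p < 0.05.

0.01 ≤ p < 0.05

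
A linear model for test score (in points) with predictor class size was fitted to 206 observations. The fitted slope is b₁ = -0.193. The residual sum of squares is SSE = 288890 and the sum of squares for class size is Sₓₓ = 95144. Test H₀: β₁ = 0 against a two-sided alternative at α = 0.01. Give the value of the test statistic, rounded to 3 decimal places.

MSE = SSE/(n − 2) = 288890/204 = 1416.13.
SE(b₁) = √(MSE/Sₓₓ) = √(1416.13/95144) = 0.122.
t = -0.193 / 0.122 = -1.582.
df = n − 2 = 204.
Two-sided p ≈ 0.1152, which is ≥ 0.01, so fail to reject H₀.
The data do not give significant evidence of an association between class size and test score.

t = -1.582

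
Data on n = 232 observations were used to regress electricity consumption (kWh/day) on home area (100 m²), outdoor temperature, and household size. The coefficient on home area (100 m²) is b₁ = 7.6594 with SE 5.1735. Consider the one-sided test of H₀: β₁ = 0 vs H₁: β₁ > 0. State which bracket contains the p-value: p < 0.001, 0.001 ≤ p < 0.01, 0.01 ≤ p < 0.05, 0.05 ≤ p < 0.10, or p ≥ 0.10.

t = 7.6594 / 5.1735 = 1.481.
df = n − k − 1 = 232 − 3 − 1 = 228.
One-sided p = P(T_{228} > t) ≈ 0.0701.
So 0.05 ≤ p < 0.10.

0.05 ≤ p < 0.10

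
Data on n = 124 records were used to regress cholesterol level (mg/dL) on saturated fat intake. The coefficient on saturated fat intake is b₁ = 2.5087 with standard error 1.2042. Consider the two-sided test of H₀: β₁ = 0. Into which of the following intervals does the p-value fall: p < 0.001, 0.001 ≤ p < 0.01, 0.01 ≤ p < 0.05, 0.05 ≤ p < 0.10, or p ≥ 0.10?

t = 2.5087 / 1.2042 = 2.083.
df = n − 2 = 124 − 2 = 122.
Two-sided p = 2·P(T_{122} > |t|) ≈ 0.0393.
So 0.01 ≤ p < 0.05.

0.01 ≤ p < 0.05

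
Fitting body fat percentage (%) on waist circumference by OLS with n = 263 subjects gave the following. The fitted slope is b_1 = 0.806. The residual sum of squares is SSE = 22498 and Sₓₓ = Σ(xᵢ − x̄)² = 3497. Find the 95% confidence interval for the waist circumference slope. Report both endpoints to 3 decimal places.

(0.497, 1.115)

MSE = SSE/(n − 2) = 22498/261 = 86.1992.
SE(b_1) = √(MSE/Sₓₓ) = √(86.1992/3497) = 0.157002.
df = n − 2 = 261.
t* = t_{0.025, 261} = 1.969095.
Margin = t* × SE = 1.969095 × 0.157002 = 0.30915.
CI: 0.806 ± 0.30915 → (0.497, 1.115).
With 95% confidence, each one-unit increase in waist circumference is associated with a change of between 0.497 and 1.115 % in body fat percentage.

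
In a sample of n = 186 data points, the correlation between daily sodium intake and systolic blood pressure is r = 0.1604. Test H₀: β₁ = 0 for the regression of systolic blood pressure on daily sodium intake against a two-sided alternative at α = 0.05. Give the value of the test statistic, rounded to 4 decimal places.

t = 2.2043

t = r·√(n − 2)/√(1 − r²) = 0.1604·√184/√0.974272 = 2.2043.
df = n − 2 = 184.
Two-sided p ≈ 0.0287, which is < 0.05, so reject H₀.
There is evidence of a linear association between daily sodium intake and systolic blood pressure.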